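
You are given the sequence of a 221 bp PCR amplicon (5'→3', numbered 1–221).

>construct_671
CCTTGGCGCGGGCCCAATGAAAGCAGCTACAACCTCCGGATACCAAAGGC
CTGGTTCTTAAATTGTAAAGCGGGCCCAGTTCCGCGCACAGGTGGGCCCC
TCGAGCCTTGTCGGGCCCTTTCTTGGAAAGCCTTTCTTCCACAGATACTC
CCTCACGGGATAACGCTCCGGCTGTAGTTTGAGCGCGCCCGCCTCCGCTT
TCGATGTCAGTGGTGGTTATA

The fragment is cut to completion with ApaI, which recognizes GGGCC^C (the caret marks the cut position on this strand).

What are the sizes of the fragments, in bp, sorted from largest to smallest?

ApaI sites (GGGCCC) start at positions 10, 72, 94, 113.
ApaI cuts after base 5 of each site (before the last base), so after positions 14, 76, 98, 117.
Linear molecule, 4 cuts → 5 fragments:
  1–14 → 14 bp
  15–76 → 62 bp
  77–98 → 22 bp
  99–117 → 19 bp
  118–221 → 104 bp
Sorted largest to smallest: 104, 62, 22, 19, 14 bp.

104, 62, 22, 19, 14 bp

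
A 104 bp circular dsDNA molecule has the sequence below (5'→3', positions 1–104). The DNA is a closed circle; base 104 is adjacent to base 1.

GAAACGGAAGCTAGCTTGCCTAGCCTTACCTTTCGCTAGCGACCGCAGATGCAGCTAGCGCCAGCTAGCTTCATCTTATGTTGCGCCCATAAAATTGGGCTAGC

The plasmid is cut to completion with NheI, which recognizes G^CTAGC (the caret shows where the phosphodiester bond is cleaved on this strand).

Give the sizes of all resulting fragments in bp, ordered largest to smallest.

35, 25, 19, 15, 10 bp

NheI sites (GCTAGC) start at positions 10, 35, 54, 64, 99.
NheI cuts after the first base of each site, so after positions 10, 35, 54, 64, 99.
Circular molecule, 5 cuts → 5 fragments:
  11–35 → 25 bp
  36–54 → 19 bp
  55–64 → 10 bp
  65–99 → 35 bp
  100–104 then 1–10 → 5 + 10 = 15 bp
Sorted largest to smallest: 35, 25, 19, 15, 10 bp.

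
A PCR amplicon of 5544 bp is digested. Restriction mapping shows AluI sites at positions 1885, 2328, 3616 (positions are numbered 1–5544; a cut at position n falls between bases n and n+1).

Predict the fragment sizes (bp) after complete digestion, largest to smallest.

1928, 1885, 1288, 443 bp

Linear molecule, 3 cuts → 4 fragments:
  1885 − 0 = 1885 bp
  2328 − 1885 = 443 bp
  3616 − 2328 = 1288 bp
  5544 − 3616 = 1928 bp
Sorted largest to smallest: 1928, 1885, 1288, 443 bp.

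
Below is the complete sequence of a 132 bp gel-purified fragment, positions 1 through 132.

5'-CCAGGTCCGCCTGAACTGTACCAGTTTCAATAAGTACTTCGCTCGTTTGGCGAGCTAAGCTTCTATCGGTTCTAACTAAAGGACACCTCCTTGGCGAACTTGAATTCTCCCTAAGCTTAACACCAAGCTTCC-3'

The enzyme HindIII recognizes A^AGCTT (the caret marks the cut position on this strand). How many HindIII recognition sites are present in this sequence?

AAGCTT occurs starting at positions 57, 113, 125.
HindIII cuts at 3 sites.

3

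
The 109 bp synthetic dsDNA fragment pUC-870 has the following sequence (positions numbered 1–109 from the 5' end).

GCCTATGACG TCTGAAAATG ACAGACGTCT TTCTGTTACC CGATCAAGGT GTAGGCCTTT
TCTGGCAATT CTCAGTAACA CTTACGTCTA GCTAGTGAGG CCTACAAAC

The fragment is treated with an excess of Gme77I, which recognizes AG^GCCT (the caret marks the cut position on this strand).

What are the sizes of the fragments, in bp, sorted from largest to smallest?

54, 45, 10 bp

Gme77I sites (AGGCCT) start at positions 53, 98.
Gme77I cuts after base 2 of each site, so after positions 54, 99.
Linear molecule, 2 cuts → 3 fragments:
  1–54 → 54 bp
  55–99 → 45 bp
  100–109 → 10 bp
Sorted largest to smallest: 54, 45, 10 bp.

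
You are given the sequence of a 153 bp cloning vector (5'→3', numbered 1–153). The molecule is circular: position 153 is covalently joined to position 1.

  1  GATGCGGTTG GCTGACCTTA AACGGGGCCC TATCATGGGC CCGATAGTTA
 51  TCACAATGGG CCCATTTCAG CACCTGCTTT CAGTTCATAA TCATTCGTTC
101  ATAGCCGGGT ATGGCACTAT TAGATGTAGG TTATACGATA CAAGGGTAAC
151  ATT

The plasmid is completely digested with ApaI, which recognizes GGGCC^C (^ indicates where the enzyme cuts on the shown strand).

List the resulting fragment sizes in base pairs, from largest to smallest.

ApaI sites (GGGCCC) start at positions 25, 37, 58.
ApaI cuts after base 5 of each site (before the last base), so after positions 29, 41, 62.
Circular molecule, 3 cuts → 3 fragments:
  30–41 → 12 bp
  42–62 → 21 bp
  63–153 then 1–29 → 91 + 29 = 120 bp
Sorted largest to smallest: 120, 21, 12 bp.

120, 21, 12 bp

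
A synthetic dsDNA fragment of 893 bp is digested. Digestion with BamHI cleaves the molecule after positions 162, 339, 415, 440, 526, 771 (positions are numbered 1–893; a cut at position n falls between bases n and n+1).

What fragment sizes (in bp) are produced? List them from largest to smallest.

Linear molecule, 6 cuts → 7 fragments:
  162 − 0 = 162 bp
  339 − 162 = 177 bp
  415 − 339 = 76 bp
  440 − 415 = 25 bp
  526 − 440 = 86 bp
  771 − 526 = 245 bp
  893 − 771 = 122 bp
Sorted largest to smallest: 245, 177, 162, 122, 86, 76, 25 bp.

245, 177, 162, 122, 86, 76, 25 bp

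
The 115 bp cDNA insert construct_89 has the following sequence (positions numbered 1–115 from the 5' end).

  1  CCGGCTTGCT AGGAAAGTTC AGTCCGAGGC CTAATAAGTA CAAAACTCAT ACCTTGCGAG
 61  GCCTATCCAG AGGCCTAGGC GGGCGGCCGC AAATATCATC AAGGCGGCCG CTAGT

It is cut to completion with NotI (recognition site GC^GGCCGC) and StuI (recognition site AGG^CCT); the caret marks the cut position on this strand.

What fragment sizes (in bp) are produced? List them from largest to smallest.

NotI sites (GCGGCCGC) start at positions 83, 104.
NotI cuts after base 2 of each site, so after positions 84, 105.
StuI sites (AGGCCT) start at positions 27, 59, 71.
StuI cuts after base 3 of each site, so after positions 29, 61, 73.
Combined cut positions: 29, 61, 73, 84, 105.
Linear molecule, 5 cuts → 6 fragments:
  1–29 → 29 bp
  30–61 → 32 bp
  62–73 → 12 bp
  74–84 → 11 bp
  85–105 → 21 bp
  106–115 → 10 bp
Sorted largest to smallest: 32, 29, 21, 12, 11, 10 bp.

32, 29, 21, 12, 11, 10 bp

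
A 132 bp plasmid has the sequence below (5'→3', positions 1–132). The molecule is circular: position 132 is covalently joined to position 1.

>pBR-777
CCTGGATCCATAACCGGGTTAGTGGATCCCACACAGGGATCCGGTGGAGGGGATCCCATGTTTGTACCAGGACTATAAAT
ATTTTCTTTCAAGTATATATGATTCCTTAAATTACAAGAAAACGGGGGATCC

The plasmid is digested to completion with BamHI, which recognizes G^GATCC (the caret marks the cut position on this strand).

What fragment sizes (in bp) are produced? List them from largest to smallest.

76, 20, 14, 13, 9 bp

BamHI sites (GGATCC) start at positions 4, 24, 37, 51, 127.
BamHI cuts after the first base of each site, so after positions 4, 24, 37, 51, 127.
Circular molecule, 5 cuts → 5 fragments:
  5–24 → 20 bp
  25–37 → 13 bp
  38–51 → 14 bp
  52–127 → 76 bp
  128–132 then 1–4 → 5 + 4 = 9 bp
Sorted largest to smallest: 76, 20, 14, 13, 9 bp.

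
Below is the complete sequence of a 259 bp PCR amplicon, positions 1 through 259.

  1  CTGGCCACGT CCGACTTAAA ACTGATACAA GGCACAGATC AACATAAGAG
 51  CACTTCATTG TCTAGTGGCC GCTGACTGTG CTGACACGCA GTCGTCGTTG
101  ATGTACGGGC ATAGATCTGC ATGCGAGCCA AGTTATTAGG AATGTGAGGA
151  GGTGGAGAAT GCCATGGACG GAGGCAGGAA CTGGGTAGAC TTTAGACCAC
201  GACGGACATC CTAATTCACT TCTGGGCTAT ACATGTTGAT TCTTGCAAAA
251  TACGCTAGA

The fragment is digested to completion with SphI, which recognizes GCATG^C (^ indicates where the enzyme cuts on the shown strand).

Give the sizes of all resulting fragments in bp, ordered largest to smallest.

The SphI site (GCATGC) starts at position 119.
SphI cuts after base 5 of each site (before the last base), so after position 123.
Linear molecule, 1 cut → 2 fragments:
  1–123 → 123 bp
  124–259 → 136 bp
Sorted largest to smallest: 136, 123 bp.

136, 123 bp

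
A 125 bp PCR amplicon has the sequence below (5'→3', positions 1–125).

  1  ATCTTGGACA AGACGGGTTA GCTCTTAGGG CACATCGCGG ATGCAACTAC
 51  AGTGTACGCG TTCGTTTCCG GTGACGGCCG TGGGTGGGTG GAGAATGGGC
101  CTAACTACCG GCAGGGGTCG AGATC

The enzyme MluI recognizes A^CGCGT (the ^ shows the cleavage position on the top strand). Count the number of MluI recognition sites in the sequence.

ACGCGT occurs starting at position 56.
MluI cuts at 1 site.

1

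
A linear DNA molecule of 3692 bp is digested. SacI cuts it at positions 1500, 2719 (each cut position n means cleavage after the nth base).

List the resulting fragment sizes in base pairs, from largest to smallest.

1500, 1219, 973 bp

Linear molecule, 2 cuts → 3 fragments:
  1500 − 0 = 1500 bp
  2719 − 1500 = 1219 bp
  3692 − 2719 = 973 bp
Sorted largest to smallest: 1500, 1219, 973 bp.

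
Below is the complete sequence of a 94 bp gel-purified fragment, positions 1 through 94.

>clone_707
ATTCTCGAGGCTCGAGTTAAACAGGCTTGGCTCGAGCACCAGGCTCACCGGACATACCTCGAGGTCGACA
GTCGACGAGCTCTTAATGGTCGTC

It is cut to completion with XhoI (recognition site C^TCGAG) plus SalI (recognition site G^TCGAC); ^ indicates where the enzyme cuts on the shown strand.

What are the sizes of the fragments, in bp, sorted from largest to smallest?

XhoI sites (CTCGAG) start at positions 4, 11, 31, 58.
XhoI cuts after the first base of each site, so after positions 4, 11, 31, 58.
SalI sites (GTCGAC) start at positions 64, 71.
SalI cuts after the first base of each site, so after positions 64, 71.
Combined cut positions: 4, 11, 31, 58, 64, 71.
Linear molecule, 6 cuts → 7 fragments:
  1–4 → 4 bp
  5–11 → 7 bp
  12–31 → 20 bp
  32–58 → 27 bp
  59–64 → 6 bp
  65–71 → 7 bp
  72–94 → 23 bp
Sorted largest to smallest: 27, 23, 20, 7, 7, 6, 4 bp.

27, 23, 20, 7, 7, 6, 4 bp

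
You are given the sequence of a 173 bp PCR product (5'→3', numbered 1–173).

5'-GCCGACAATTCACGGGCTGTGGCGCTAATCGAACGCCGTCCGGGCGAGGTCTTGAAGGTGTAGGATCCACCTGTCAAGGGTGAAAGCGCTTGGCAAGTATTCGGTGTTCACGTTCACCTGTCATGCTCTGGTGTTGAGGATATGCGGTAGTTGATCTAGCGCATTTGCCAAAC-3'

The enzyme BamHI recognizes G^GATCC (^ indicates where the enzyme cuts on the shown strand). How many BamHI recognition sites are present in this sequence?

1

GGATCC occurs starting at position 63.
BamHI cuts at 1 site.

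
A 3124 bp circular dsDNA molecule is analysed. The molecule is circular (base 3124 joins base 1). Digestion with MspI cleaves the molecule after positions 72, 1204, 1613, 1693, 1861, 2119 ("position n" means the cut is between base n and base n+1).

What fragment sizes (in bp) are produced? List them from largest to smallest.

Circular molecule, 6 cuts → 6 fragments:
  1204 − 72 = 1132 bp
  1613 − 1204 = 409 bp
  1693 − 1613 = 80 bp
  1861 − 1693 = 168 bp
  2119 − 1861 = 258 bp
  wrap: 3124 − 2119 + 72 = 1077 bp
Sorted largest to smallest: 1132, 1077, 409, 258, 168, 80 bp.

1132, 1077, 409, 258, 168, 80 bp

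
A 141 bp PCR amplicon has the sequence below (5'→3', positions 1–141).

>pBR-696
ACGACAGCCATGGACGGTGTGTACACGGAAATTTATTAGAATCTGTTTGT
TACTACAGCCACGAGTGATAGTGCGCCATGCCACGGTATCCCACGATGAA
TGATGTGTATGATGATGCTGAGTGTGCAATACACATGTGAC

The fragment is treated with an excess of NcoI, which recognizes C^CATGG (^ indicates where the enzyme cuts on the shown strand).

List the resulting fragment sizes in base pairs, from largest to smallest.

133, 8 bp

The NcoI site (CCATGG) starts at position 8.
NcoI cuts after the first base of each site, so after position 8.
Linear molecule, 1 cut → 2 fragments:
  1–8 → 8 bp
  9–141 → 133 bp
Sorted largest to smallest: 133, 8 bp.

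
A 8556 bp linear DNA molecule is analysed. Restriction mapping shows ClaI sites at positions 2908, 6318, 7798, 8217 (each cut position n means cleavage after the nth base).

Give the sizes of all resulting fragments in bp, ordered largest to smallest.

Linear molecule, 4 cuts → 5 fragments:
  2908 − 0 = 2908 bp
  6318 − 2908 = 3410 bp
  7798 − 6318 = 1480 bp
  8217 − 7798 = 419 bp
  8556 − 8217 = 339 bp
Sorted largest to smallest: 3410, 2908, 1480, 419, 339 bp.

3410, 2908, 1480, 419, 339 bp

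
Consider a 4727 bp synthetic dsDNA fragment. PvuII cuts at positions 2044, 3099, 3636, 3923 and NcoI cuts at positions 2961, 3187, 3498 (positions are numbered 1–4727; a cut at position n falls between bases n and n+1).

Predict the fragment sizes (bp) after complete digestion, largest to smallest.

2044, 917, 804, 311, 287, 138, 138, 88 bp

Combined cut positions (sorted): 2044, 2961, 3099, 3187, 3498, 3636, 3923.
Linear molecule, 7 cuts → 8 fragments:
  2044 − 0 = 2044 bp
  2961 − 2044 = 917 bp
  3099 − 2961 = 138 bp
  3187 − 3099 = 88 bp
  3498 − 3187 = 311 bp
  3636 − 3498 = 138 bp
  3923 − 3636 = 287 bp
  4727 − 3923 = 804 bp
Sorted largest to smallest: 2044, 917, 804, 311, 287, 138, 138, 88 bp.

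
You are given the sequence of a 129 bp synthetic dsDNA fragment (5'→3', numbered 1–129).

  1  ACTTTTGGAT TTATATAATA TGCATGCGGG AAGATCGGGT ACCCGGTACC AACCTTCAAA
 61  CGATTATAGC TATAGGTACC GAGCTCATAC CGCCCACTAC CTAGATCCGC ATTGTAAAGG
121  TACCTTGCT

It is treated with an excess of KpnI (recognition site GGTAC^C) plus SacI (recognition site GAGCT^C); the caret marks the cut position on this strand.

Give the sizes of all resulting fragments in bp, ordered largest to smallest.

42, 38, 30, 7, 6, 6 bp

KpnI sites (GGTACC) start at positions 38, 45, 75, 119.
KpnI cuts after base 5 of each site (before the last base), so after positions 42, 49, 79, 123.
The SacI site (GAGCTC) starts at position 81.
SacI cuts after base 5 of each site (before the last base), so after position 85.
Combined cut positions: 42, 49, 79, 85, 123.
Linear molecule, 5 cuts → 6 fragments:
  1–42 → 42 bp
  43–49 → 7 bp
  50–79 → 30 bp
  80–85 → 6 bp
  86–123 → 38 bp
  124–129 → 6 bp
Sorted largest to smallest: 42, 38, 30, 7, 6, 6 bp.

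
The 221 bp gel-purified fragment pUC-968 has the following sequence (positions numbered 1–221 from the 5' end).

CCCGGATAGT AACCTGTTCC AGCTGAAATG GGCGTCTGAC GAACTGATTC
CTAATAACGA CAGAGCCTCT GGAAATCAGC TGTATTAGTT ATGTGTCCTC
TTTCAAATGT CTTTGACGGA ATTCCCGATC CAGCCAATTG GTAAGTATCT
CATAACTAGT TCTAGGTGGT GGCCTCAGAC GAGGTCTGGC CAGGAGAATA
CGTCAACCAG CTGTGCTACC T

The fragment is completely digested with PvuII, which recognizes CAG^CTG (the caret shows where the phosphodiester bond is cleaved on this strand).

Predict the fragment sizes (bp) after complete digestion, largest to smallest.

PvuII sites (CAGCTG) start at positions 20, 77, 208.
PvuII cuts after base 3 of each site, so after positions 22, 79, 210.
Linear molecule, 3 cuts → 4 fragments:
  1–22 → 22 bp
  23–79 → 57 bp
  80–210 → 131 bp
  211–221 → 11 bp
Sorted largest to smallest: 131, 57, 22, 11 bp.

131, 57, 22, 11 bp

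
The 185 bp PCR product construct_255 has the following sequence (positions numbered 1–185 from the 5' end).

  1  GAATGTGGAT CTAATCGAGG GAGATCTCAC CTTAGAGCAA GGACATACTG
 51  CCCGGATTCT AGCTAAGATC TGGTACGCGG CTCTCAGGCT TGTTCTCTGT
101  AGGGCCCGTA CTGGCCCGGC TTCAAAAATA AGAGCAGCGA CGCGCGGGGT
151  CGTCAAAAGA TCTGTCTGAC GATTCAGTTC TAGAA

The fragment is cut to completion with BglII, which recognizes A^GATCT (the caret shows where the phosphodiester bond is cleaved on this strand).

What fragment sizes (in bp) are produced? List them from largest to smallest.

92, 44, 27, 22 bp

BglII sites (AGATCT) start at positions 22, 66, 158.
BglII cuts after the first base of each site, so after positions 22, 66, 158.
Linear molecule, 3 cuts → 4 fragments:
  1–22 → 22 bp
  23–66 → 44 bp
  67–158 → 92 bp
  159–185 → 27 bp
Sorted largest to smallest: 92, 44, 27, 22 bp.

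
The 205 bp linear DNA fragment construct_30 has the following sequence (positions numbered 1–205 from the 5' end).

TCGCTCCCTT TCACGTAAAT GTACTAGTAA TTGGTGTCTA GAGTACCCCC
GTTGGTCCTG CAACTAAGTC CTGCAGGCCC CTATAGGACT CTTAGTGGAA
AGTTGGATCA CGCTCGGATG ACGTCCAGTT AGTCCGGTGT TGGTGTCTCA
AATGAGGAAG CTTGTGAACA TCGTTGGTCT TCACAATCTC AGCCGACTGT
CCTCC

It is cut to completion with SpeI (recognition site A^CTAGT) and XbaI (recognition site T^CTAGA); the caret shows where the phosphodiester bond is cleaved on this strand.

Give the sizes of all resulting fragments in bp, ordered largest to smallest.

The SpeI site (ACTAGT) starts at position 23.
SpeI cuts after the first base of each site, so after position 23.
The XbaI site (TCTAGA) starts at position 37.
XbaI cuts after the first base of each site, so after position 37.
Combined cut positions: 23, 37.
Linear molecule, 2 cuts → 3 fragments:
  1–23 → 23 bp
  24–37 → 14 bp
  38–205 → 168 bp
Sorted largest to smallest: 168, 23, 14 bp.

168, 23, 14 bp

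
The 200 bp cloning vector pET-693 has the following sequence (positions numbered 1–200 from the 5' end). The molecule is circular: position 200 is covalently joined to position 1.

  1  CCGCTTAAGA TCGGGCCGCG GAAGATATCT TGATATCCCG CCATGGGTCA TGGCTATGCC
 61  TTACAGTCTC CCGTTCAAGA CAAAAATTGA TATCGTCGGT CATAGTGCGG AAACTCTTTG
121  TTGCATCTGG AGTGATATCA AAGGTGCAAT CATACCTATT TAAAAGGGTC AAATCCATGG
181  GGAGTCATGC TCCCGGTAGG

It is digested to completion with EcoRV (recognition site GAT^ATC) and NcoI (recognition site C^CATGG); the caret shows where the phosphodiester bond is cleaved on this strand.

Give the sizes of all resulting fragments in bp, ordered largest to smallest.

51, 50, 45, 39, 8, 7 bp

EcoRV sites (GATATC) start at positions 24, 32, 89, 134.
EcoRV cuts after base 3 of each site, so after positions 26, 34, 91, 136.
NcoI sites (CCATGG) start at positions 41, 175.
NcoI cuts after the first base of each site, so after positions 41, 175.
Combined cut positions: 26, 34, 41, 91, 136, 175.
Circular molecule, 6 cuts → 6 fragments:
  27–34 → 8 bp
  35–41 → 7 bp
  42–91 → 50 bp
  92–136 → 45 bp
  137–175 → 39 bp
  176–200 then 1–26 → 25 + 26 = 51 bp
Sorted largest to smallest: 51, 50, 45, 39, 8, 7 bp.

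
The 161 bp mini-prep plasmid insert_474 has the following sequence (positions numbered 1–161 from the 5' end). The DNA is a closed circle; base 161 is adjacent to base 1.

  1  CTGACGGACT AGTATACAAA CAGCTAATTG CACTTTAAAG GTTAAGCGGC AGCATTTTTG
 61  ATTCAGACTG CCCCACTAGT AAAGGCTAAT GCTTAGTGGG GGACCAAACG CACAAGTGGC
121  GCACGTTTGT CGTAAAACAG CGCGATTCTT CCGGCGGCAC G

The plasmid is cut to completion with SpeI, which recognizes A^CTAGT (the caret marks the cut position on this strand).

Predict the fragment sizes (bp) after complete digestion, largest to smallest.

94, 67 bp

SpeI sites (ACTAGT) start at positions 8, 75.
SpeI cuts after the first base of each site, so after positions 8, 75.
Circular molecule, 2 cuts → 2 fragments:
  9–75 → 67 bp
  76–161 then 1–8 → 86 + 8 = 94 bp
Sorted largest to smallest: 94, 67 bp.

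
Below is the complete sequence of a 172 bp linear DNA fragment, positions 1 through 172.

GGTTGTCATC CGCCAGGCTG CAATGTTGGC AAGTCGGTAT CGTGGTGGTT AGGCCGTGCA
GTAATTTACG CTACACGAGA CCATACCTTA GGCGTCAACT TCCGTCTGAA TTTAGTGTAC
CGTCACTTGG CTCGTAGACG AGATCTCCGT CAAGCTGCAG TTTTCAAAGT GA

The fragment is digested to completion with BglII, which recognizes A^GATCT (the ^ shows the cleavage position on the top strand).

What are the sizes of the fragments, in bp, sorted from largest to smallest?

The BglII site (AGATCT) starts at position 141.
BglII cuts after the first base of each site, so after position 141.
Linear molecule, 1 cut → 2 fragments:
  1–141 → 141 bp
  142–172 → 31 bp
Sorted largest to smallest: 141, 31 bp.

141, 31 bp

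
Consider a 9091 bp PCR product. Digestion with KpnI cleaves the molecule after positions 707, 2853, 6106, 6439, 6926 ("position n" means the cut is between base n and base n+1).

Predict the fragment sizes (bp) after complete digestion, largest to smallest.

Linear molecule, 5 cuts → 6 fragments:
  707 − 0 = 707 bp
  2853 − 707 = 2146 bp
  6106 − 2853 = 3253 bp
  6439 − 6106 = 333 bp
  6926 − 6439 = 487 bp
  9091 − 6926 = 2165 bp
Sorted largest to smallest: 3253, 2165, 2146, 707, 487, 333 bp.

3253, 2165, 2146, 707, 487, 333 bp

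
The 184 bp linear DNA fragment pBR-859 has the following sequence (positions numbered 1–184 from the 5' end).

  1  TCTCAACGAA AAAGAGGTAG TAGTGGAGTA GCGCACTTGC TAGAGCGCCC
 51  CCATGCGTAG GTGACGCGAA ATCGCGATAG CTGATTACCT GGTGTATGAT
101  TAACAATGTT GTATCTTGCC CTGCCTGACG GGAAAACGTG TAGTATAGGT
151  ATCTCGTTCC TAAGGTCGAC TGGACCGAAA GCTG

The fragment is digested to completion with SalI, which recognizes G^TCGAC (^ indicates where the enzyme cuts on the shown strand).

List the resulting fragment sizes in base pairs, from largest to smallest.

The SalI site (GTCGAC) starts at position 165.
SalI cuts after the first base of each site, so after position 165.
Linear molecule, 1 cut → 2 fragments:
  1–165 → 165 bp
  166–184 → 19 bp
Sorted largest to smallest: 165, 19 bp.

165, 19 bp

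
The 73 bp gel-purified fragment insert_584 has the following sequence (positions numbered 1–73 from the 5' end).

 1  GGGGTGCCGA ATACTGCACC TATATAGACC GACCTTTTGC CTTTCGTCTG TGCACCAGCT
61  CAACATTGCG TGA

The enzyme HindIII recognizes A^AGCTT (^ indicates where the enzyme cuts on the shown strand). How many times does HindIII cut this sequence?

0

No occurrence of AAGCTT is present in the sequence.
HindIII does not cut: 0 sites.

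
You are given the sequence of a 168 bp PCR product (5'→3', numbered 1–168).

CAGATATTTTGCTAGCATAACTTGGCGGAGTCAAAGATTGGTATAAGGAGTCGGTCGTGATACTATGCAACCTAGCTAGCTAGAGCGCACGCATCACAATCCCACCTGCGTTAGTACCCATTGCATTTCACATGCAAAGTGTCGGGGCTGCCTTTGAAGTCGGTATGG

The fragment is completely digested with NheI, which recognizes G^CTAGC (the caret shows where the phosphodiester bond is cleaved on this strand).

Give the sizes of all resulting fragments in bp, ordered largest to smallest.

93, 64, 11 bp

NheI sites (GCTAGC) start at positions 11, 75.
NheI cuts after the first base of each site, so after positions 11, 75.
Linear molecule, 2 cuts → 3 fragments:
  1–11 → 11 bp
  12–75 → 64 bp
  76–168 → 93 bp
Sorted largest to smallest: 93, 64, 11 bp.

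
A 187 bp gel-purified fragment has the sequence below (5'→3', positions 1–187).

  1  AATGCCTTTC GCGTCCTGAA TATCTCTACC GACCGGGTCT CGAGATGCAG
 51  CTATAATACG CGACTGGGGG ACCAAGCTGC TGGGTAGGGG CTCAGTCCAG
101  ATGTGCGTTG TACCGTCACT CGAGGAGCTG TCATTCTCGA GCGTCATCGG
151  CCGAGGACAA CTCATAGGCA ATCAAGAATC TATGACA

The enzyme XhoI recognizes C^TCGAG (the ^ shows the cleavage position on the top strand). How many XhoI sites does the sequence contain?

3

CTCGAG occurs starting at positions 39, 119, 136.
XhoI cuts at 3 sites.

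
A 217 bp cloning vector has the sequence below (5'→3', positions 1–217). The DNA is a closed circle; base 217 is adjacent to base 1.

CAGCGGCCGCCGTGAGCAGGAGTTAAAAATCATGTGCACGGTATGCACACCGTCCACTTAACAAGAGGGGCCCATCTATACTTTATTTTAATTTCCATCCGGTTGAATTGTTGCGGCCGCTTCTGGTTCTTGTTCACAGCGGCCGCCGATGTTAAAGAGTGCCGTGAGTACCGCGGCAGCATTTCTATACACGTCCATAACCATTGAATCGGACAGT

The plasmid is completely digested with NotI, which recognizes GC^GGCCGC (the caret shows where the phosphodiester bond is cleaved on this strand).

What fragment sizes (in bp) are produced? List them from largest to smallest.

NotI sites (GCGGCCGC) start at positions 3, 113, 139.
NotI cuts after base 2 of each site, so after positions 4, 114, 140.
Circular molecule, 3 cuts → 3 fragments:
  5–114 → 110 bp
  115–140 → 26 bp
  141–217 then 1–4 → 77 + 4 = 81 bp
Sorted largest to smallest: 110, 81, 26 bp.

110, 81, 26 bp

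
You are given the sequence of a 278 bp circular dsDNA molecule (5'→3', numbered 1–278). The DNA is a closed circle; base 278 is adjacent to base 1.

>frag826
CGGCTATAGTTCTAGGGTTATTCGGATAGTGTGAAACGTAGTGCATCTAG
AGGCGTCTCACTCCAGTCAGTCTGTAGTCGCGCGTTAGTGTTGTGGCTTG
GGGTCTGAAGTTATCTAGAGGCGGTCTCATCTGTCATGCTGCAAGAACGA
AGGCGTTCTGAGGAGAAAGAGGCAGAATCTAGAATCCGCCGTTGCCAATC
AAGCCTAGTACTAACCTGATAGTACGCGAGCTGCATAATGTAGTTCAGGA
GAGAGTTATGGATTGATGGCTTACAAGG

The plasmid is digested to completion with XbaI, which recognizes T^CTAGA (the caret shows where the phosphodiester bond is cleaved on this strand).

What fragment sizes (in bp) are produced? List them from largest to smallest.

XbaI sites (TCTAGA) start at positions 46, 114, 178.
XbaI cuts after the first base of each site, so after positions 46, 114, 178.
Circular molecule, 3 cuts → 3 fragments:
  47–114 → 68 bp
  115–178 → 64 bp
  179–278 then 1–46 → 100 + 46 = 146 bp
Sorted largest to smallest: 146, 68, 64 bp.

146, 68, 64 bp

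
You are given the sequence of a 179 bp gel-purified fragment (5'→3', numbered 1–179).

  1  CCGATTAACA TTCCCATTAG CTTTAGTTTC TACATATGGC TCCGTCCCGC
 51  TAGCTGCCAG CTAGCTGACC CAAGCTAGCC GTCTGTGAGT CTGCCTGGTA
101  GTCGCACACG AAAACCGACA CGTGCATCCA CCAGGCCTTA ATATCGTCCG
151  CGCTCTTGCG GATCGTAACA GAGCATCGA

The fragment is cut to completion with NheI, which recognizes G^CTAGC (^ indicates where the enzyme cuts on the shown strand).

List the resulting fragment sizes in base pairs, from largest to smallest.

105, 49, 14, 11 bp

NheI sites (GCTAGC) start at positions 49, 60, 74.
NheI cuts after the first base of each site, so after positions 49, 60, 74.
Linear molecule, 3 cuts → 4 fragments:
  1–49 → 49 bp
  50–60 → 11 bp
  61–74 → 14 bp
  75–179 → 105 bp
Sorted largest to smallest: 105, 49, 14, 11 bp.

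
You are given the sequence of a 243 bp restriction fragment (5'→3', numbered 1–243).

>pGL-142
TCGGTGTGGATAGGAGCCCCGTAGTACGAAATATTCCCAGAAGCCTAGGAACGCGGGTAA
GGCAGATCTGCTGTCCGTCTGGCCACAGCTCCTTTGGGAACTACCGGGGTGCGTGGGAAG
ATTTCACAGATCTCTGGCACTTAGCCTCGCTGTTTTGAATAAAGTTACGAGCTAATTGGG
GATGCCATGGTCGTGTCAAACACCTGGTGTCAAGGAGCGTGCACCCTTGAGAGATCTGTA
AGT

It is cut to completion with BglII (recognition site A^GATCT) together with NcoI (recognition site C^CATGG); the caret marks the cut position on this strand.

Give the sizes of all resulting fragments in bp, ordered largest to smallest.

64, 64, 57, 47, 11 bp

BglII sites (AGATCT) start at positions 64, 128, 232.
BglII cuts after the first base of each site, so after positions 64, 128, 232.
The NcoI site (CCATGG) starts at position 185.
NcoI cuts after the first base of each site, so after position 185.
Combined cut positions: 64, 128, 185, 232.
Linear molecule, 4 cuts → 5 fragments:
  1–64 → 64 bp
  65–128 → 64 bp
  129–185 → 57 bp
  186–232 → 47 bp
  233–243 → 11 bp
Sorted largest to smallest: 64, 64, 57, 47, 11 bp.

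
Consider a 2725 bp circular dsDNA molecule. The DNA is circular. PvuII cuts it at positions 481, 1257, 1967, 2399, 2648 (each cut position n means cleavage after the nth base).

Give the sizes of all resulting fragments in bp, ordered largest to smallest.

776, 710, 558, 432, 249 bp

Circular molecule, 5 cuts → 5 fragments:
  1257 − 481 = 776 bp
  1967 − 1257 = 710 bp
  2399 − 1967 = 432 bp
  2648 − 2399 = 249 bp
  wrap: 2725 − 2648 + 481 = 558 bp
Sorted largest to smallest: 776, 710, 558, 432, 249 bp.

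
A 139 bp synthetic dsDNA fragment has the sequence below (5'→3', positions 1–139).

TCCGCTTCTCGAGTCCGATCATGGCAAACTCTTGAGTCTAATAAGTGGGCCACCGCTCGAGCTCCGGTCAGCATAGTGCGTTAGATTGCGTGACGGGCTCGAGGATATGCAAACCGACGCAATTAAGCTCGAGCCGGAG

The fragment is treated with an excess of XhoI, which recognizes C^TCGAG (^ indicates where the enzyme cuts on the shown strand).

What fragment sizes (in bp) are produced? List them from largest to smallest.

XhoI sites (CTCGAG) start at positions 8, 56, 98, 128.
XhoI cuts after the first base of each site, so after positions 8, 56, 98, 128.
Linear molecule, 4 cuts → 5 fragments:
  1–8 → 8 bp
  9–56 → 48 bp
  57–98 → 42 bp
  99–128 → 30 bp
  129–139 → 11 bp
Sorted largest to smallest: 48, 42, 30, 11, 8 bp.

48, 42, 30, 11, 8 bp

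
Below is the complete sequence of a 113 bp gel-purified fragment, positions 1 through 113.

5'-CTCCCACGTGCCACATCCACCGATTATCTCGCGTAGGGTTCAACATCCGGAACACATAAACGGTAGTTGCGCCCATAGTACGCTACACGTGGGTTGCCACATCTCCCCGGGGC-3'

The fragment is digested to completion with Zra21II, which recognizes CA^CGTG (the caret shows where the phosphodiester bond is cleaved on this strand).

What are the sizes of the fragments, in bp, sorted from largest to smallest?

81, 26, 6 bp

Zra21II sites (CACGTG) start at positions 5, 86.
Zra21II cuts after base 2 of each site, so after positions 6, 87.
Linear molecule, 2 cuts → 3 fragments:
  1–6 → 6 bp
  7–87 → 81 bp
  88–113 → 26 bp
Sorted largest to smallest: 81, 26, 6 bp.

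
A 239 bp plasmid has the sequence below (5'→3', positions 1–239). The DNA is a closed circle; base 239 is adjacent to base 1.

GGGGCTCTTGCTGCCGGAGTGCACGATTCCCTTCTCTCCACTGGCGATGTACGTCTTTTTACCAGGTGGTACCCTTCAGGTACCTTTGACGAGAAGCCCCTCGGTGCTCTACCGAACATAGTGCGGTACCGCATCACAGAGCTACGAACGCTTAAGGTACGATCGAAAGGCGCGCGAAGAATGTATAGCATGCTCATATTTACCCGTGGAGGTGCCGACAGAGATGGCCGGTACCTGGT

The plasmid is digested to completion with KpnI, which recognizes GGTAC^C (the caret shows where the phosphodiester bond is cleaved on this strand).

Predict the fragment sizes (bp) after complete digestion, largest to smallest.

105, 77, 46, 11 bp

KpnI sites (GGTACC) start at positions 68, 79, 125, 230.
KpnI cuts after base 5 of each site (before the last base), so after positions 72, 83, 129, 234.
Circular molecule, 4 cuts → 4 fragments:
  73–83 → 11 bp
  84–129 → 46 bp
  130–234 → 105 bp
  235–239 then 1–72 → 5 + 72 = 77 bp
Sorted largest to smallest: 105, 77, 46, 11 bp.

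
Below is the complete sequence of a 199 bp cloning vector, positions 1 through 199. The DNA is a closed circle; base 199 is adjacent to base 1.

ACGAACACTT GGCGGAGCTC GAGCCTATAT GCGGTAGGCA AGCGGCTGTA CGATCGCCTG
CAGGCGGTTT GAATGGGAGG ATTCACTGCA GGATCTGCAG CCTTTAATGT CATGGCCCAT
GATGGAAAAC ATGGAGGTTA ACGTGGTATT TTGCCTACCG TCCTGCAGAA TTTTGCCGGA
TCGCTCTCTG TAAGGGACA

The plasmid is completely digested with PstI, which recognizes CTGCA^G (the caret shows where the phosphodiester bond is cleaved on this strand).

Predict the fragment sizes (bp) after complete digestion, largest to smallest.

PstI sites (CTGCAG) start at positions 58, 86, 95, 163.
PstI cuts after base 5 of each site (before the last base), so after positions 62, 90, 99, 167.
Circular molecule, 4 cuts → 4 fragments:
  63–90 → 28 bp
  91–99 → 9 bp
  100–167 → 68 bp
  168–199 then 1–62 → 32 + 62 = 94 bp
Sorted largest to smallest: 94, 68, 28, 9 bp.

94, 68, 28, 9 bp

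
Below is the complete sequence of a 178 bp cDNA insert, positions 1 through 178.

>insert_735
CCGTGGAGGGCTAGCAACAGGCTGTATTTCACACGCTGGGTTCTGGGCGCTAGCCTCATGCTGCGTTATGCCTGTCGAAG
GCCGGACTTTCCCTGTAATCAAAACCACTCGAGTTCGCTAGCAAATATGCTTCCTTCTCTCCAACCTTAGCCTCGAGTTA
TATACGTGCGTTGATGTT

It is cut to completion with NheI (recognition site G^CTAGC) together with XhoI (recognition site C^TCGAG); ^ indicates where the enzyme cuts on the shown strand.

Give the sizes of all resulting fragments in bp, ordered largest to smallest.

59, 39, 35, 26, 10, 9 bp

NheI sites (GCTAGC) start at positions 10, 49, 117.
NheI cuts after the first base of each site, so after positions 10, 49, 117.
XhoI sites (CTCGAG) start at positions 108, 152.
XhoI cuts after the first base of each site, so after positions 108, 152.
Combined cut positions: 10, 49, 108, 117, 152.
Linear molecule, 5 cuts → 6 fragments:
  1–10 → 10 bp
  11–49 → 39 bp
  50–108 → 59 bp
  109–117 → 9 bp
  118–152 → 35 bp
  153–178 → 26 bp
Sorted largest to smallest: 59, 39, 35, 26, 10, 9 bp.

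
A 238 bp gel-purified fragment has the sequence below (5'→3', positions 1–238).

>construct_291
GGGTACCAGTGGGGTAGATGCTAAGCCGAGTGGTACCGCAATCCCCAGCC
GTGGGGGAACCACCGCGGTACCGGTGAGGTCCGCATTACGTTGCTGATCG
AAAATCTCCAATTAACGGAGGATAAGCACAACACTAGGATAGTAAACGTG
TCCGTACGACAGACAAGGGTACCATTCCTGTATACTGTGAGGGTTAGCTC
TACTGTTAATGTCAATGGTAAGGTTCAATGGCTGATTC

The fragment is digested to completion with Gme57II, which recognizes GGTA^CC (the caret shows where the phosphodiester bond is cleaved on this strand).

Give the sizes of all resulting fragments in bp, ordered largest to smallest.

101, 67, 35, 30, 5 bp

Gme57II sites (GGTACC) start at positions 2, 32, 67, 168.
Gme57II cuts after base 4 of each site, so after positions 5, 35, 70, 171.
Linear molecule, 4 cuts → 5 fragments:
  1–5 → 5 bp
  6–35 → 30 bp
  36–70 → 35 bp
  71–171 → 101 bp
  172–238 → 67 bp
Sorted largest to smallest: 101, 67, 35, 30, 5 bp.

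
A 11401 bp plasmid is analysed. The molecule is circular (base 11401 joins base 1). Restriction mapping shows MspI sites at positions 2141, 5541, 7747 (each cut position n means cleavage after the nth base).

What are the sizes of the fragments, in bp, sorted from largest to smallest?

Circular molecule, 3 cuts → 3 fragments:
  5541 − 2141 = 3400 bp
  7747 − 5541 = 2206 bp
  wrap: 11401 − 7747 + 2141 = 5795 bp
Sorted largest to smallest: 5795, 3400, 2206 bp.

5795, 3400, 2206 bp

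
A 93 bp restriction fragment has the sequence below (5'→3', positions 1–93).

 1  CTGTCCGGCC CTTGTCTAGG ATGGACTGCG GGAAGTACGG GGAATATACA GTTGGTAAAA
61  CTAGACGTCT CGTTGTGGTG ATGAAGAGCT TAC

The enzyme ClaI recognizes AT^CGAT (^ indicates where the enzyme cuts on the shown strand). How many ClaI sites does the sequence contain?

No occurrence of ATCGAT is present in the sequence.
ClaI does not cut: 0 sites.

0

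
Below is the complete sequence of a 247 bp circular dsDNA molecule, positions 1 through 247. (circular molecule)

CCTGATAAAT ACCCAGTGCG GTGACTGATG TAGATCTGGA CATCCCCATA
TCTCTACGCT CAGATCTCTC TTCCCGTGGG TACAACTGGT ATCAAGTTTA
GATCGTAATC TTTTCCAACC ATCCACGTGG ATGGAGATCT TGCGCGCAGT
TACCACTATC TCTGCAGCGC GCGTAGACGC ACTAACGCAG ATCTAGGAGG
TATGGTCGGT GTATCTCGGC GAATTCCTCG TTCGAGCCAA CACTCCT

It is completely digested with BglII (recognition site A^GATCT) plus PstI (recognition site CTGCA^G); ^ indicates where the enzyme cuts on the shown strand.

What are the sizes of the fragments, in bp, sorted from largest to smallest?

90, 73, 31, 30, 23 bp

BglII sites (AGATCT) start at positions 32, 62, 135, 189.
BglII cuts after the first base of each site, so after positions 32, 62, 135, 189.
The PstI site (CTGCAG) starts at position 162.
PstI cuts after base 5 of each site (before the last base), so after position 166.
Combined cut positions: 32, 62, 135, 166, 189.
Circular molecule, 5 cuts → 5 fragments:
  33–62 → 30 bp
  63–135 → 73 bp
  136–166 → 31 bp
  167–189 → 23 bp
  190–247 then 1–32 → 58 + 32 = 90 bp
Sorted largest to smallest: 90, 73, 31, 30, 23 bp.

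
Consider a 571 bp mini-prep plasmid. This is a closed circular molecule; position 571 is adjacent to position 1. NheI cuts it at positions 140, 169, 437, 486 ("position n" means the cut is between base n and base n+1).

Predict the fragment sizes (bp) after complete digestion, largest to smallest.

268, 225, 49, 29 bp

Circular molecule, 4 cuts → 4 fragments:
  169 − 140 = 29 bp
  437 − 169 = 268 bp
  486 − 437 = 49 bp
  wrap: 571 − 486 + 140 = 225 bp
Sorted largest to smallest: 268, 225, 49, 29 bp.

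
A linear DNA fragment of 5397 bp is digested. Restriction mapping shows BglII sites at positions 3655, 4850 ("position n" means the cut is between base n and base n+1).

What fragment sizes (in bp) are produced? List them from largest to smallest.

3655, 1195, 547 bp

Linear molecule, 2 cuts → 3 fragments:
  3655 − 0 = 3655 bp
  4850 − 3655 = 1195 bp
  5397 − 4850 = 547 bp
Sorted largest to smallest: 3655, 1195, 547 bp.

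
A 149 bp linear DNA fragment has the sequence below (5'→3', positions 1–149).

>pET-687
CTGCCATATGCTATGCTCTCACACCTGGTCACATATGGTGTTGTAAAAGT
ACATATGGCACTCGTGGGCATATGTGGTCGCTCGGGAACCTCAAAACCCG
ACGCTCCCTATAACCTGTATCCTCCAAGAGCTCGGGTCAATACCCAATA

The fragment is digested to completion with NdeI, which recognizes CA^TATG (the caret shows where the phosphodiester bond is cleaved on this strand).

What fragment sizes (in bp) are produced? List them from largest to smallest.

79, 27, 20, 17, 6 bp

NdeI sites (CATATG) start at positions 5, 32, 52, 69.
NdeI cuts after base 2 of each site, so after positions 6, 33, 53, 70.
Linear molecule, 4 cuts → 5 fragments:
  1–6 → 6 bp
  7–33 → 27 bp
  34–53 → 20 bp
  54–70 → 17 bp
  71–149 → 79 bp
Sorted largest to smallest: 79, 27, 20, 17, 6 bp.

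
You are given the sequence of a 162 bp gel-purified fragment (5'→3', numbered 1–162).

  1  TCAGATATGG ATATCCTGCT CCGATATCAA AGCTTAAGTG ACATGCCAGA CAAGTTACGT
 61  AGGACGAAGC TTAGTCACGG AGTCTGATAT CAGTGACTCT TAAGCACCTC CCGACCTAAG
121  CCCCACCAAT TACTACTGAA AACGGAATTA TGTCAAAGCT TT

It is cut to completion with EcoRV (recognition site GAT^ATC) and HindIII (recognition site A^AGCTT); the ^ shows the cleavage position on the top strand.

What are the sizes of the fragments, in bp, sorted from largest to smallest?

68, 37, 21, 13, 12, 6, 5 bp

EcoRV sites (GATATC) start at positions 10, 23, 86.
EcoRV cuts after base 3 of each site, so after positions 12, 25, 88.
HindIII sites (AAGCTT) start at positions 30, 67, 156.
HindIII cuts after the first base of each site, so after positions 30, 67, 156.
Combined cut positions: 12, 25, 30, 67, 88, 156.
Linear molecule, 6 cuts → 7 fragments:
  1–12 → 12 bp
  13–25 → 13 bp
  26–30 → 5 bp
  31–67 → 37 bp
  68–88 → 21 bp
  89–156 → 68 bp
  157–162 → 6 bp
Sorted largest to smallest: 68, 37, 21, 13, 12, 6, 5 bp.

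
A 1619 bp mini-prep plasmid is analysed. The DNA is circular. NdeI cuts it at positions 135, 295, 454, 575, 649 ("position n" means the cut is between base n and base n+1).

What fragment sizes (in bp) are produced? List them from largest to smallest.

1105, 160, 159, 121, 74 bp

Circular molecule, 5 cuts → 5 fragments:
  295 − 135 = 160 bp
  454 − 295 = 159 bp
  575 − 454 = 121 bp
  649 − 575 = 74 bp
  wrap: 1619 − 649 + 135 = 1105 bp
Sorted largest to smallest: 1105, 160, 159, 121, 74 bp.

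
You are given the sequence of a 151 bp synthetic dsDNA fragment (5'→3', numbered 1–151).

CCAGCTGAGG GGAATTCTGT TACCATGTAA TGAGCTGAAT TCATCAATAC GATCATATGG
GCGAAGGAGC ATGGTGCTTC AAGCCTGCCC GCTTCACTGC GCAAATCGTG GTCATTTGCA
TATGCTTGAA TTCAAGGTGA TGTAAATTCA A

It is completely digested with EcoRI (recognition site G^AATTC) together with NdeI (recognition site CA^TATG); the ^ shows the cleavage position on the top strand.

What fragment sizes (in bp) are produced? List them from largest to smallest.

EcoRI sites (GAATTC) start at positions 12, 37, 128.
EcoRI cuts after the first base of each site, so after positions 12, 37, 128.
NdeI sites (CATATG) start at positions 54, 119.
NdeI cuts after base 2 of each site, so after positions 55, 120.
Combined cut positions: 12, 37, 55, 120, 128.
Linear molecule, 5 cuts → 6 fragments:
  1–12 → 12 bp
  13–37 → 25 bp
  38–55 → 18 bp
  56–120 → 65 bp
  121–128 → 8 bp
  129–151 → 23 bp
Sorted largest to smallest: 65, 25, 23, 18, 12, 8 bp.

65, 25, 23, 18, 12, 8 bp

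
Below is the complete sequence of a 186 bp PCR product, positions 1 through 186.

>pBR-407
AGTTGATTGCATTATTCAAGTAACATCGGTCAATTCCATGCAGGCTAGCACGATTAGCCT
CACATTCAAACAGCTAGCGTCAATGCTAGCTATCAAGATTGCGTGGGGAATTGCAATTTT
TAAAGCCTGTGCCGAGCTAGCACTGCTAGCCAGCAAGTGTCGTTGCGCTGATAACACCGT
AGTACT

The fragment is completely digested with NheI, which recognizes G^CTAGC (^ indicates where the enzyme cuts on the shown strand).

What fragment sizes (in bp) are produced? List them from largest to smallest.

NheI sites (GCTAGC) start at positions 44, 73, 85, 136, 145.
NheI cuts after the first base of each site, so after positions 44, 73, 85, 136, 145.
Linear molecule, 5 cuts → 6 fragments:
  1–44 → 44 bp
  45–73 → 29 bp
  74–85 → 12 bp
  86–136 → 51 bp
  137–145 → 9 bp
  146–186 → 41 bp
Sorted largest to smallest: 51, 44, 41, 29, 12, 9 bp.

51, 44, 41, 29, 12, 9 bp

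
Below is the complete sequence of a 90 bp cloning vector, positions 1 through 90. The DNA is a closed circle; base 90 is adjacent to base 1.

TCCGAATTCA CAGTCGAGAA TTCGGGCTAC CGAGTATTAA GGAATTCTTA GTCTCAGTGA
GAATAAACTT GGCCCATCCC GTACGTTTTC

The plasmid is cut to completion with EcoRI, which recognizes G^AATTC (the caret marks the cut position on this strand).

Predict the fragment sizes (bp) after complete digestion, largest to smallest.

52, 24, 14 bp

EcoRI sites (GAATTC) start at positions 4, 18, 42.
EcoRI cuts after the first base of each site, so after positions 4, 18, 42.
Circular molecule, 3 cuts → 3 fragments:
  5–18 → 14 bp
  19–42 → 24 bp
  43–90 then 1–4 → 48 + 4 = 52 bp
Sorted largest to smallest: 52, 24, 14 bp.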